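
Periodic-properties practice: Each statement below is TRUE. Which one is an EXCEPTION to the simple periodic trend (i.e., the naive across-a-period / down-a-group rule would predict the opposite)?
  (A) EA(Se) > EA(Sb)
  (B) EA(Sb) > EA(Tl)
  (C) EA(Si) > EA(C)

The general trend: electron affinity increases across a period and decreases down a group.
(A) Se (period 4, group 16) vs Sb (period 5, group 15): the stated order agrees with the simple trend.
(B) Sb (period 5, group 15) vs Tl (period 6, group 13): the stated order agrees with the simple trend.
(C) Si (period 3, group 14) vs C (period 2, group 14): the stated order contradicts the simple trend.
The exception is (C): Si's larger, more diffuse 3p orbitals accept an added electron slightly more readily than C's compact 2p.

(C)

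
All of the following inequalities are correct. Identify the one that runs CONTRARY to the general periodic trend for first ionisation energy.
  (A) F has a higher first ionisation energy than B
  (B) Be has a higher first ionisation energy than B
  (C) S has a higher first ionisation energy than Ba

The general trend: first ionisation energy increases across a period and decreases down a group.
(A) F (period 2, group 17) vs B (period 2, group 13): the stated order agrees with the simple trend.
(B) Be (period 2, group 2) vs B (period 2, group 13): the stated order contradicts the simple trend.
(C) S (period 3, group 16) vs Ba (period 6, group 2): the stated order agrees with the simple trend.
The exception is (B): removing B's lone 2p electron is easier than breaking Be's filled 2s².

(B)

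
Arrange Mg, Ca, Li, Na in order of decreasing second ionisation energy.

Consider each +1 ion: Mg⁺ still has 1 valence electron; Ca⁺ still has 1 valence electron; Li⁺ is the bare [He] core; Na⁺ is the bare [Ne] core.
Breaking into a closed-shell core is much more expensive than removing a leftover valence electron — Na and Li have the largest IE_2 here.
Valence configurations: Mg⁺ [Ne]3s¹, Ca⁺ [Ar]4s¹.
Approximate IE_2 values (kJ/mol): Mg 1451, Ca 1145, Li 7298, Na 4562.
Putting it together, IE_2: Ca < Mg < Na < Li.

Li > Na > Mg > Ca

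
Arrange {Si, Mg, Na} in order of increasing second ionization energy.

Mg, Si, Na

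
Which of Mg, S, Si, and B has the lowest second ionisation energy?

After 1 electron has been removed, what remains? Mg⁺ still has 1 valence electron; S⁺ still has 5 valence electrons; Si⁺ still has 3 valence electrons; B⁺ still has 2 valence electrons.
All are still removing valence electrons, so compare the +1 ions as you would atoms: IE_2 generally rises across a period (higher Z_eff) and falls down a group (larger shell), subject to the usual subshell exceptions.
Valence configurations: Mg⁺ [Ne]3s¹, S⁺ [Ne]3s²3p³, Si⁺ [Ne]3s²3p¹, B⁺ [He]2s².
Approximate IE_2 values (kJ/mol): Mg 1451, S 2252, Si 1577, B 2427.
Hence IE_2: Mg < Si < S < B.

Mg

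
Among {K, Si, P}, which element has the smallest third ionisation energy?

P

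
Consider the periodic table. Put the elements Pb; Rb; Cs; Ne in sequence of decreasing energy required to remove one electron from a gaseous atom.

Ne is in period 2, group 18; Rb is in period 5, group 1; Cs is in period 6, group 1; Pb is in period 6, group 14.
First ionization energy rises across a period (greater Z_eff holds electrons more tightly) and falls down a group (valence electrons are farther from the nucleus).
Neither a single period nor a single group — weigh both effects.
Rb > Cs: Rb sits above Cs in group 1, so the down-group effect alone puts Rb higher.
Pb > Rb: period and group pull opposite ways; the across-period shift dominates (716 vs 403 kJ/mol).
Ne > Pb: both effects reinforce here, so Ne is clearly the higher of the two.
Approximate values (kJ/mol): Ne 2081, Rb 403, Cs 376, Pb 716.
So from highest to lowest: Ne > Pb > Rb > Cs.

Ne > Pb > Rb > Cs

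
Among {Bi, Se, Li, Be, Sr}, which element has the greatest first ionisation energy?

Li is in period 2, group 1; Be is in period 2, group 2; Se is in period 4, group 16; Sr is in period 5, group 2; Bi is in period 6, group 15.
First ionization energy rises across a period (greater Z_eff holds electrons more tightly) and falls down a group (valence electrons are farther from the nucleus).
Here both period and group differ, so the two effects have to be weighed against each other.
Sr > Li: period and group pull opposite ways; the across-period shift dominates (550 vs 520 kJ/mol).
Bi > Sr: period and group pull opposite ways; the across-period shift dominates (703 vs 550 kJ/mol).
Be > Bi: the two effects oppose for this pair; the down-group effect wins (900 vs 703 kJ/mol).
Se > Be: period and group pull opposite ways; the across-period shift dominates (941 vs 900 kJ/mol).
Tabulated first ionization energy (kJ/mol): Li 520, Be 900, Se 941, Sr 550, Bi 703.
The greatest first ionisation energy among these belongs to Se.

Se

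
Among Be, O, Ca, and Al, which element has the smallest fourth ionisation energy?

Ca

IE_4 is the cost of taking one more electron from the +3 cation: Be³⁺ is already 1 electron into the core; O³⁺ still has 3 valence electrons; Ca³⁺ is already 1 electron into the core; Al³⁺ is the bare [Ne] core.
Usually core removal costs more than valence removal, but here the competition is close: a tightly held n=2 valence electron can cost more to remove than an n=3 core electron, so the actual values have to decide it.
Approximate IE_4 values (kJ/mol): Be 21007, O 7469, Ca 6491, Al 11577.
Putting it together, IE_4: Ca < O < Al < Be.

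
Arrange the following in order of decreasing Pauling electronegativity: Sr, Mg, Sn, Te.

Te > Sn > Mg > Sr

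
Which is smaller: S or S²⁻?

Forming S²⁻ adds 2 electrons to S. More electron–electron repulsion in the same shell, with unchanged nuclear charge, lets the cloud expand.
An anion is larger than its parent atom: S²⁻ > S.

S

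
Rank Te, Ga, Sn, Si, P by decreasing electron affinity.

Si is in period 3, group 14; P is in period 3, group 15; Ga is in period 4, group 13; Sn is in period 5, group 14; Te is in period 5, group 16.
Atoms with high Z_eff and room in the valence shell (especially the halogens) have the most exothermic electron affinities.
Here both period and group differ, so the two effects have to be weighed against each other.
P > Ga: relative to Ga, both the across-period and down-group shifts push P's electron affinity up.
Sn > P: this pair runs against the simple trend — see the exception note.
Si > Sn: Si sits above Sn in group 14, so the down-group effect alone puts Si higher.
Te > Si: the two effects oppose for this pair; the across-period effect wins (190 vs 134 kJ/mol).
Note the exception: Sn has a higher electron affinity than P, contrary to the simple trend — adding an electron to P's half-filled np³ subshell costs electron-pairing energy.
Note the exception: Si has a higher electron affinity than P, contrary to the simple trend — adding an electron to P's half-filled 3p³ is unfavourable, so Si (3p²) has the more exothermic EA.
Approximate values (kJ/mol): Si 134, P 72, Ga 29, Sn 107, Te 190.
So from highest to lowest: Te > Si > Sn > P > Ga.

Te > Si > Sn > P > Ga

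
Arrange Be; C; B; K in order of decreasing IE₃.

Be, C, K, B

IE_3 is the cost of taking one more electron from the +2 cation: Be²⁺ is the bare [He] core; C²⁺ still has 2 valence electrons; B²⁺ still has 1 valence electron; K²⁺ is already 1 electron into the core.
Usually core removal costs more than valence removal, but here the competition is close: a tightly held n=2 valence electron can cost more to remove than an n=3 core electron, so the actual values have to decide it.
Valence configurations: C²⁺ [He]2s², B²⁺ [He]2s¹.
The numbers (kJ/mol): Be 14849, C 4620, B 3660, K 4420.
So the third ionization energies run B < K < C < Be.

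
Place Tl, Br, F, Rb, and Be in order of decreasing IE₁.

F > Br > Be > Tl > Rb

Be is in period 2, group 2; F is in period 2, group 17; Br is in period 4, group 17; Rb is in period 5, group 1; Tl is in period 6, group 13.
Removing the outermost electron gets harder across a period and easier down a group.
Neither a single period nor a single group — weigh both effects.
Tl > Rb: the two effects oppose for this pair; the across-period effect wins (589 vs 403 kJ/mol).
Be > Tl: period and group pull opposite ways; the down-group shift dominates (900 vs 589 kJ/mol).
Br > Be: period and group pull opposite ways; the across-period shift dominates (1140 vs 900 kJ/mol).
F > Br: F sits above Br in group 17, so the down-group effect alone puts F higher.
For reference (kJ/mol): Be 900, F 1681, Br 1140, Rb 403, Tl 589.
So from highest to lowest: F > Br > Be > Tl > Rb.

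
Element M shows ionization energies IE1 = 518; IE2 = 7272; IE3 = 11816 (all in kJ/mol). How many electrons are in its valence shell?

1

Look for the largest jump between consecutive ionization energies: IE2/IE1 ≈ 14.0, far larger than any earlier ratio.
That jump marks the point where a core electron is being removed. So the atom has 1 valence electron.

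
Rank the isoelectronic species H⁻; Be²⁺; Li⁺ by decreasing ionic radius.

All of these have 2 electrons, so size is governed by nuclear charge alone: the more protons, the stronger the pull on the same electron cloud, and the smaller the ion.
Nuclear charges: Be²⁺ (Z=4), Li⁺ (Z=3), H⁻ (Z=1).
Largest to smallest: H⁻ > Li⁺ > Be²⁺.

H⁻ > Li⁺ > Be²⁺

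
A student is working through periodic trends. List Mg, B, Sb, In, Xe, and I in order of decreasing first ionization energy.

Xe > I > Sb > B > Mg > In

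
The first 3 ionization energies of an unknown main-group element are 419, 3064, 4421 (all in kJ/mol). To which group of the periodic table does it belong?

Group 1

Look for the largest jump between consecutive ionization energies: IE2/IE1 ≈ 7.3, far larger than any earlier ratio.
That jump marks the point where a core electron is being removed. So the atom has 1 valence electron.
A main-group element with 1 valence electron is in group 1.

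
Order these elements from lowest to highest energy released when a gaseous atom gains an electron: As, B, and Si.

B < As < Si

B is in period 2, group 13; Si is in period 3, group 14; As is in period 4, group 15.
Electron affinity generally becomes more exothermic across a period toward the halogens and less exothermic down a group.
A diagonal step moves right (one effect) and down (the opposite effect) at once.
As > B: the two effects oppose for this pair; the across-period effect wins (78 vs 27 kJ/mol).
Si > As: the two effects oppose for this pair; the down-group effect wins (134 vs 78 kJ/mol).
Approximate values (kJ/mol): B 27, Si 134, As 78.
So from lowest to highest: B < As < Si.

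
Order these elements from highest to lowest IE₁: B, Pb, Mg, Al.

B is in period 2, group 13; Mg is in period 3, group 2; Al is in period 3, group 13; Pb is in period 6, group 14.
Removing the outermost electron gets harder across a period and easier down a group.
These span different periods and groups, so the two trends combine.
Pb > Al: the two effects oppose for this pair; the across-period effect wins (716 vs 578 kJ/mol).
Mg > Pb: period and group pull opposite ways; the down-group shift dominates (738 vs 716 kJ/mol).
B > Mg: relative to Mg, both the across-period and down-group shifts push B's first ionization energy up.
Note the exception: Mg has a higher first ionization energy than Al, contrary to the simple trend — Al's single 3p electron is easier to remove than one from Mg's filled 3s².
For reference (kJ/mol): B 801, Mg 738, Al 578, Pb 716.
So from highest to lowest: B > Mg > Pb > Al.

B, Mg, Pb, Al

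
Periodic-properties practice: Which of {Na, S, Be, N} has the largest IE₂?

After 1 electron has been removed, what remains? Na⁺ is the bare [Ne] core; S⁺ still has 5 valence electrons; Be⁺ still has 1 valence electron; N⁺ still has 4 valence electrons.
Pulling an electron out of a noble-gas core costs far more than removing a remaining valence electron, so Na sits at the high end of IE_2.
Valence configurations: S⁺ [Ne]3s²3p³, Be⁺ [He]2s¹, N⁺ [He]2s²2p².
Tabulated IE_2 (kJ/mol): Na 4562, S 2252, Be 1757, N 2856.
Putting it together, IE_2: Be < S < N < Na.

Na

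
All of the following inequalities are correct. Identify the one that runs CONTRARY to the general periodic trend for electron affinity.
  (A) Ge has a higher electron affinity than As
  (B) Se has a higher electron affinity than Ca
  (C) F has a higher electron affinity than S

(A)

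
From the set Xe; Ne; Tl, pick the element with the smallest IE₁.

Tl

Ne is in period 2, group 18; Xe is in period 5, group 18; Tl is in period 6, group 13.
Removing the outermost electron gets harder across a period and easier down a group.
Here both period and group differ, so the two effects have to be weighed against each other.
Xe > Tl: relative to Tl, both the across-period and down-group shifts push Xe's first ionization energy up.
Ne > Xe: Ne sits above Xe in group 18, so the down-group effect alone puts Ne higher.
Tabulated first ionization energy (kJ/mol): Ne 2081, Xe 1170, Tl 589.
The smallest IE₁ among these belongs to Tl.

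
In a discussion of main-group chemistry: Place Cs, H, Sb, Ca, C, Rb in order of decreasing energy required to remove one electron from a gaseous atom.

H > C > Sb > Ca > Rb > Cs

H is in period 1, group 1; C is in period 2, group 14; Ca is in period 4, group 2; Rb is in period 5, group 1; Sb is in period 5, group 15; Cs is in period 6, group 1.
Removing the outermost electron gets harder across a period and easier down a group.
Here both period and group differ, so the two effects have to be weighed against each other.
Rb > Cs: they share group 1; the group trend gives Rb the larger value.
Ca > Rb: relative to Rb, both the across-period and down-group shifts push Ca's first ionization energy up.
Sb > Ca: period and group pull opposite ways; the across-period shift dominates (831 vs 590 kJ/mol).
C > Sb: the two effects oppose for this pair; the down-group effect wins (1086 vs 831 kJ/mol).
H > C: period and group pull opposite ways; the down-group shift dominates (1312 vs 1086 kJ/mol).
Approximate values (kJ/mol): H 1312, C 1086, Ca 590, Rb 403, Sb 831, Cs 376.
So from highest to lowest: H > C > Sb > Ca > Rb > Cs.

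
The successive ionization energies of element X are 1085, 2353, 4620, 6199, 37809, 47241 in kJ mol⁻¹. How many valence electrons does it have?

Look for the largest jump between consecutive ionization energies: IE5/IE4 ≈ 6.1, far larger than any earlier ratio.
That jump marks the point where a core electron is being removed. So the atom has 4 valence electrons.

4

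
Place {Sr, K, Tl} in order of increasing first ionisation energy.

Removing the outermost electron gets harder across a period and easier down a group.
These sit on a diagonal, where the across-period and down-group effects partly cancel.
Sr > K: period and group pull opposite ways; the across-period shift dominates (550 vs 419 kJ/mol).
Tl > Sr: the two effects oppose for this pair; the across-period effect wins (589 vs 550 kJ/mol).
Tabulated first ionization energy (kJ/mol): K 419, Sr 550, Tl 589.
So from lowest to highest: K < Sr < Tl.

K < Sr < Tl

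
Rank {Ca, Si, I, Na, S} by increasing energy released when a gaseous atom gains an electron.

Ca < Na < Si < S < I

Adding an electron releases more energy for atoms nearer the top right (short of the noble gases).
These span different periods and groups, so the two trends combine.
Na > Ca: period and group pull opposite ways; the down-group shift dominates (53 vs 2 kJ/mol).
Si > Na: both are in period 3; the period trend gives Si the larger value.
S > Si: S lies to the right of Si in period 3, so the across-period effect alone puts S higher.
I > S: the two effects oppose for this pair; the across-period effect wins (295 vs 200 kJ/mol).
For reference (kJ/mol): Na 53, Si 134, S 200, Ca 2, I 295.
So from lowest to highest: Ca < Na < Si < S < I.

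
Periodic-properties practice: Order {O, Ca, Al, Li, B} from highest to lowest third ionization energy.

IE_3 is the cost of taking one more electron from the +2 cation: O²⁺ still has 4 valence electrons; Ca²⁺ is the bare [Ar] core; Al²⁺ still has 1 valence electron; Li²⁺ is already 1 electron into the core; B²⁺ still has 1 valence electron.
Usually core removal costs more than valence removal, but here the competition is close: a tightly held n=2 valence electron can cost more to remove than an n=3 core electron, so the actual values have to decide it.
Valence configurations: O²⁺ [He]2s²2p², Al²⁺ [Ne]3s¹, B²⁺ [He]2s¹.
The numbers (kJ/mol): O 5300, Ca 4912, Al 2745, Li 11815, B 3660.
Hence IE_3: Al < B < Ca < O < Li.

Li > O > Ca > B > Al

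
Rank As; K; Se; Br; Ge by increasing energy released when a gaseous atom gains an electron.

K < As < Ge < Se < Br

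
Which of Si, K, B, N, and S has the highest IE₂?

K

After 1 electron has been removed, what remains? Si⁺ still has 3 valence electrons; K⁺ is the bare [Ar] core; B⁺ still has 2 valence electrons; N⁺ still has 4 valence electrons; S⁺ still has 5 valence electrons.
Breaking into a closed-shell core is much more expensive than removing a leftover valence electron — K has the largest IE_2 here.
Valence configurations: Si⁺ [Ne]3s²3p¹, B⁺ [He]2s², N⁺ [He]2s²2p², S⁺ [Ne]3s²3p³.
Tabulated IE_2 (kJ/mol): Si 1577, K 3052, B 2427, N 2856, S 2252.
So the second ionization energies run Si < S < B < N < K.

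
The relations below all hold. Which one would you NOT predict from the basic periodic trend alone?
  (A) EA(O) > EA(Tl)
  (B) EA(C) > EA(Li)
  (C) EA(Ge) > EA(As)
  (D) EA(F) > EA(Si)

(C)

The general trend: electron affinity increases across a period and decreases down a group.
(A) O (period 2, group 16) vs Tl (period 6, group 13): the stated order agrees with the simple trend.
(B) C (period 2, group 14) vs Li (period 2, group 1): the stated order agrees with the simple trend.
(C) Ge (period 4, group 14) vs As (period 4, group 15): the stated order contradicts the simple trend.
(D) F (period 2, group 17) vs Si (period 3, group 14): the stated order agrees with the simple trend.
The exception is (C): adding an electron to As's half-filled 4p³ is unfavourable, so Ge (4p²) has the more exothermic EA.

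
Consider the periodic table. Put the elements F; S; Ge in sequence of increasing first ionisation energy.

Ge, S, F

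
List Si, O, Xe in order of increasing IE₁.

Removing the outermost electron gets harder across a period and easier down a group.
Neither a single period nor a single group — weigh both effects.
Xe > Si: the two effects oppose for this pair; the across-period effect wins (1170 vs 786 kJ/mol).
O > Xe: the two effects oppose for this pair; the down-group effect wins (1314 vs 1170 kJ/mol).
Approximate values (kJ/mol): O 1314, Si 786, Xe 1170.
So from lowest to highest: Si < Xe < O.

Si < Xe < O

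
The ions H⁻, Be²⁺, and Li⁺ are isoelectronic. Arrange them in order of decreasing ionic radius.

H⁻ > Li⁺ > Be²⁺

All of these have 2 electrons, so size is governed by nuclear charge alone: the more protons, the stronger the pull on the same electron cloud, and the smaller the ion.
Nuclear charges: Be²⁺ (Z=4), Li⁺ (Z=3), H⁻ (Z=1).
Largest to smallest: H⁻ > Li⁺ > Be²⁺.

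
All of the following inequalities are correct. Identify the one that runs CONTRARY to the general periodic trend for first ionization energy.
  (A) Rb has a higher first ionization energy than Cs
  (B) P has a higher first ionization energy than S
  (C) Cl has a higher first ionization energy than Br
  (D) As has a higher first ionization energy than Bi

(B)

The general trend: first ionization energy increases across a period and decreases down a group.
(A) Rb (period 5, group 1) vs Cs (period 6, group 1): the stated order agrees with the simple trend.
(B) P (period 3, group 15) vs S (period 3, group 16): the stated order contradicts the simple trend.
(C) Cl (period 3, group 17) vs Br (period 4, group 17): the stated order agrees with the simple trend.
(D) As (period 4, group 15) vs Bi (period 6, group 15): the stated order agrees with the simple trend.
The exception is (B): S (3p⁴) ionizes more easily than half-filled P (3p³) because the paired 3p electron in S is pushed out by e⁻–e⁻ repulsion.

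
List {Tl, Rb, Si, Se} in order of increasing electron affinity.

Tl < Rb < Si < Se

EA tends to increase across a period and decrease down a group, though the pattern is less regular than for IE or radius.
Neither a single period nor a single group — weigh both effects.
Rb > Tl: period and group pull opposite ways; the down-group shift dominates (47 vs 19 kJ/mol).
Si > Rb: relative to Rb, both the across-period and down-group shifts push Si's electron affinity up.
Se > Si: period and group pull opposite ways; the across-period shift dominates (195 vs 134 kJ/mol).
Approximate values (kJ/mol): Si 134, Se 195, Rb 47, Tl 19.
So from lowest to highest: Tl < Rb < Si < Se.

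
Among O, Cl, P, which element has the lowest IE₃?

P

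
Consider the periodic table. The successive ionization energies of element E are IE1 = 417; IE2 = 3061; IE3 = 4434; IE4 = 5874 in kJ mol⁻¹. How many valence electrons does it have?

1

Look for the largest jump between consecutive ionization energies: IE2/IE1 ≈ 7.3, far larger than any earlier ratio.
That jump marks the point where a core electron is being removed. So the atom has 1 valence electron.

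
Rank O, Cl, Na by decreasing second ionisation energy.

IE_2 is the cost of taking one more electron from the +1 cation: O⁺ still has 5 valence electrons; Cl⁺ still has 6 valence electrons; Na⁺ is the bare [Ne] core.
Breaking into a closed-shell core is much more expensive than removing a leftover valence electron — Na has the largest IE_2 here.
Valence configurations: O⁺ [He]2s²2p³, Cl⁺ [Ne]3s²3p⁴.
Tabulated IE_2 (kJ/mol): O 3388, Cl 2298, Na 4562.
Putting it together, IE_2: Cl < O < Na.

Na > O > Cl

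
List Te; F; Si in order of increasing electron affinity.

Atoms with high Z_eff and room in the valence shell (especially the halogens) have the most exothermic electron affinities.
These span different periods and groups, so the two trends combine.
Te > Si: period and group pull opposite ways; the across-period shift dominates (190 vs 134 kJ/mol).
F > Te: relative to Te, both the across-period and down-group shifts push F's electron affinity up.
For reference (kJ/mol): F 328, Si 134, Te 190.
So from lowest to highest: Si < Te < F.

Si, Te, F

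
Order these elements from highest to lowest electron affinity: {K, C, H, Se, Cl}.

Cl, Se, C, H, K

H is in period 1, group 1; C is in period 2, group 14; Cl is in period 3, group 17; K is in period 4, group 1; Se is in period 4, group 16.
Adding an electron releases more energy for atoms nearer the top right (short of the noble gases).
Neither a single period nor a single group — weigh both effects.
H > K: they share group 1; the group trend gives H the larger value.
C > H: the two effects oppose for this pair; the across-period effect wins (122 vs 73 kJ/mol).
Se > C: period and group pull opposite ways; the across-period shift dominates (195 vs 122 kJ/mol).
Cl > Se: relative to Se, both the across-period and down-group shifts push Cl's electron affinity up.
Tabulated electron affinity (kJ/mol): H 73, C 122, Cl 349, K 48, Se 195.
So from highest to lowest: Cl > Se > C > H > K.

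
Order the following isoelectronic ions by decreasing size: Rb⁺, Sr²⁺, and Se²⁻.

Se²⁻ > Rb⁺ > Sr²⁺

All of these have 36 electrons, so size is governed by nuclear charge alone: the more protons, the stronger the pull on the same electron cloud, and the smaller the ion.
Nuclear charges: Sr²⁺ (Z=38), Rb⁺ (Z=37), Se²⁻ (Z=34).
Largest to smallest: Se²⁻ > Rb⁺ > Sr²⁺.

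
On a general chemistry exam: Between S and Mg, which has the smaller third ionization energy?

IE_3 is the cost of taking one more electron from the +2 cation: S²⁺ still has 4 valence electrons; Mg²⁺ is the bare [Ne] core.
Pulling an electron out of a noble-gas core costs far more than removing a remaining valence electron, so Mg sits at the high end of IE_3.
Tabulated IE_3 (kJ/mol): S 3357, Mg 7733.
So the third ionization energies run S < Mg.

S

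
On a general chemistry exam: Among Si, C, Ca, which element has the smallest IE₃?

Si

IE_3 is the cost of taking one more electron from the +2 cation: Si²⁺ still has 2 valence electrons; C²⁺ still has 2 valence electrons; Ca²⁺ is the bare [Ar] core.
Core electrons are held far more tightly than valence electrons, so Ca tops the IE_3 order.
Valence configurations: Si²⁺ [Ne]3s², C²⁺ [He]2s².
The numbers (kJ/mol): Si 3232, C 4620, Ca 4912.
Hence IE_3: Si < C < Ca.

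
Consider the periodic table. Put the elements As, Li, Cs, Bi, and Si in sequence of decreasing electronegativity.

As, Bi, Si, Li, Cs

Li is in period 2, group 1; Si is in period 3, group 14; As is in period 4, group 15; Cs is in period 6, group 1; Bi is in period 6, group 15.
Electronegativity increases across a period and decreases down a group, tracking effective nuclear charge and atomic size.
Here both period and group differ, so the two effects have to be weighed against each other.
Li > Cs: they share group 1; the group trend gives Li the larger value.
Si > Li: the two effects oppose for this pair; the across-period effect wins (1.90 vs 0.98).
Bi > Si: period and group pull opposite ways; the across-period shift dominates (2.02 vs 1.90).
As > Bi: As sits above Bi in group 15, so the down-group effect alone puts As higher.
For reference (Pauling): Li 0.98, Si 1.90, As 2.18, Cs 0.79, Bi 2.02.
So from highest to lowest: As > Bi > Si > Li > Cs.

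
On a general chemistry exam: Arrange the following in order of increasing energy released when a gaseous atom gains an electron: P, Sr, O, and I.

Sr < P < O < I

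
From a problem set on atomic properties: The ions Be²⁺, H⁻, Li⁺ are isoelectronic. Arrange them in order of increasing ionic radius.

Be²⁺ < Li⁺ < H⁻

All of these have 2 electrons, so size is governed by nuclear charge alone: the more protons, the stronger the pull on the same electron cloud, and the smaller the ion.
Nuclear charges: Be²⁺ (Z=4), Li⁺ (Z=3), H⁻ (Z=1).
Smallest to largest: Be²⁺ < Li⁺ < H⁻.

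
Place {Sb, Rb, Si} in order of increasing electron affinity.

Rb, Sb, Si

Si is in period 3, group 14; Rb is in period 5, group 1; Sb is in period 5, group 15.
Electron affinity generally becomes more exothermic across a period toward the halogens and less exothermic down a group.
Here both period and group differ, so the two effects have to be weighed against each other.
Sb > Rb: Sb lies to the right of Rb in period 5, so the across-period effect alone puts Sb higher.
Si > Sb: period and group pull opposite ways; the down-group shift dominates (134 vs 103 kJ/mol).
Tabulated electron affinity (kJ/mol): Si 134, Rb 47, Sb 103.
So from lowest to highest: Rb < Sb < Si.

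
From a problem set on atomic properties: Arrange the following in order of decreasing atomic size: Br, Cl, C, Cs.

Cs > Br > Cl > C

C is in period 2, group 14; Cl is in period 3, group 17; Br is in period 4, group 17; Cs is in period 6, group 1.
Atomic radius shrinks across a period as nuclear charge pulls the same shell inward, and grows down a group as new shells are added.
These span different periods and groups, so the two trends combine.
Cl > C: the two effects oppose for this pair; the down-group effect wins (99 vs 75 pm).
Br > Cl: they share group 17; the group trend gives Br the larger value.
Cs > Br: both effects reinforce here, so Cs is clearly the larger of the two.
Approximate values (pm): C 75, Cl 99, Br 114, Cs 232.
So from largest to smallest: Cs > Br > Cl > C.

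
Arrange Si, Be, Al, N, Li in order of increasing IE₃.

After 2 electrons have been removed, what remains? Si²⁺ still has 2 valence electrons; Be²⁺ is the bare [He] core; Al²⁺ still has 1 valence electron; N²⁺ still has 3 valence electrons; Li²⁺ is already 1 electron into the core.
Pulling an electron out of a noble-gas core costs far more than removing a remaining valence electron, so Li and Be sit at the high end of IE_3.
Valence configurations: Si²⁺ [Ne]3s², Al²⁺ [Ne]3s¹, N²⁺ [He]2s²2p¹.
The numbers (kJ/mol): Si 3232, Be 14849, Al 2745, N 4578, Li 11815.
Putting it together, IE_3: Al < Si < N < Li < Be.

Al < Si < N < Li < Be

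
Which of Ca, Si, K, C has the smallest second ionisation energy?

Ca

After 1 electron has been removed, what remains? Ca⁺ still has 1 valence electron; Si⁺ still has 3 valence electrons; K⁺ is the bare [Ar] core; C⁺ still has 3 valence electrons.
Breaking into a closed-shell core is much more expensive than removing a leftover valence electron — K has the largest IE_2 here.
Valence configurations: Ca⁺ [Ar]4s¹, Si⁺ [Ne]3s²3p¹, C⁺ [He]2s²2p¹.
The numbers (kJ/mol): Ca 1145, Si 1577, K 3052, C 2353.
So the second ionization energies run Ca < Si < C < K.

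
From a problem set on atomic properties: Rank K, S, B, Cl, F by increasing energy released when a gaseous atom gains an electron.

B < K < S < F < Cl

B is in period 2, group 13; F is in period 2, group 17; S is in period 3, group 16; Cl is in period 3, group 17; K is in period 4, group 1.
Adding an electron releases more energy for atoms nearer the top right (short of the noble gases).
These span different periods and groups, so the two trends combine.
K > B: this pair runs against the simple trend — see the exception note.
S > K: both effects reinforce here, so S is clearly the higher of the two.
F > S: relative to S, both the across-period and down-group shifts push F's electron affinity up.
Cl > F: this pair runs against the simple trend — see the exception note.
Note the exception: K has a higher electron affinity than B, contrary to the simple trend — B's ns²np¹ configuration gives only a small electron affinity — the sparsely filled np subshell binds an added electron weakly.
Note the exception: Cl has a higher electron affinity than F, contrary to the simple trend — F's small 2p subshell makes the incoming electron feel strong e⁻–e⁻ repulsion, so Cl actually releases more energy on gaining an electron.
Approximate values (kJ/mol): B 27, F 328, S 200, Cl 349, K 48.
So from lowest to highest: B < K < S < F < Cl.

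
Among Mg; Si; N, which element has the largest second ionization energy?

After 1 electron has been removed, what remains? Mg⁺ still has 1 valence electron; Si⁺ still has 3 valence electrons; N⁺ still has 4 valence electrons.
All are still removing valence electrons, so compare the +1 ions as you would atoms: IE_2 generally rises across a period (higher Z_eff) and falls down a group (larger shell), subject to the usual subshell exceptions.
Valence configurations: Mg⁺ [Ne]3s¹, Si⁺ [Ne]3s²3p¹, N⁺ [He]2s²2p².
Tabulated IE_2 (kJ/mol): Mg 1451, Si 1577, N 2856.
Overall IE_2 order: Mg < Si < N.

N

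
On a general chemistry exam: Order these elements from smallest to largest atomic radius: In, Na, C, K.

C < In < Na < K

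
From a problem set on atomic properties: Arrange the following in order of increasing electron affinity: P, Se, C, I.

P < C < Se < I

Adding an electron releases more energy for atoms nearer the top right (short of the noble gases).
A diagonal step moves right (one effect) and down (the opposite effect) at once.
C > P: period and group pull opposite ways; the down-group shift dominates (122 vs 72 kJ/mol).
Se > C: the two effects oppose for this pair; the across-period effect wins (195 vs 122 kJ/mol).
I > Se: the two effects oppose for this pair; the across-period effect wins (295 vs 195 kJ/mol).
Tabulated electron affinity (kJ/mol): C 122, P 72, Se 195, I 295.
So from lowest to highest: P < C < Se < I.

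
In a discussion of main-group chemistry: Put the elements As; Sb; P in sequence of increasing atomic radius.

P, As, Sb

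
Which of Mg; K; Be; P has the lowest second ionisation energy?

After 1 electron has been removed, what remains? Mg⁺ still has 1 valence electron; K⁺ is the bare [Ar] core; Be⁺ still has 1 valence electron; P⁺ still has 4 valence electrons.
Core electrons are held far more tightly than valence electrons, so K tops the IE_2 order.
Valence configurations: Mg⁺ [Ne]3s¹, Be⁺ [He]2s¹, P⁺ [Ne]3s²3p².
The numbers (kJ/mol): Mg 1451, K 3052, Be 1757, P 1907.
So the second ionization energies run Mg < Be < P < K.

Mg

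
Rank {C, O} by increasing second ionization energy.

C, O

The second ionization energy removes an electron from the +1 ion. For each element: C⁺ still has 3 valence electrons; O⁺ still has 5 valence electrons.
All are still removing valence electrons, so compare the +1 ions as you would atoms: IE_2 generally rises across a period (higher Z_eff) and falls down a group (larger shell), subject to the usual subshell exceptions.
Valence configurations: C⁺ [He]2s²2p¹, O⁺ [He]2s²2p³.
Approximate IE_2 values (kJ/mol): C 2353, O 3388.
Hence IE_2: C < O.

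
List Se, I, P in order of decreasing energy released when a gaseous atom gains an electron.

I > Se > P

P is in period 3, group 15; Se is in period 4, group 16; I is in period 5, group 17.
Atoms with high Z_eff and room in the valence shell (especially the halogens) have the most exothermic electron affinities.
A diagonal step moves right (one effect) and down (the opposite effect) at once.
Se > P: the two effects oppose for this pair; the across-period effect wins (195 vs 72 kJ/mol).
I > Se: period and group pull opposite ways; the across-period shift dominates (295 vs 195 kJ/mol).
Approximate values (kJ/mol): P 72, Se 195, I 295.
So from highest to lowest: I > Se > P.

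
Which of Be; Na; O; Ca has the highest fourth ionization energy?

Be

Consider each +3 ion: Be³⁺ is already 1 electron into the core; Na³⁺ is already 2 electrons into the core; O³⁺ still has 3 valence electrons; Ca³⁺ is already 1 electron into the core.
Usually core removal costs more than valence removal, but here the competition is close: a tightly held n=2 valence electron can cost more to remove than an n=3 core electron, so the actual values have to decide it.
Tabulated IE_4 (kJ/mol): Be 21007, Na 9543, O 7469, Ca 6491.
So the fourth ionization energies run Ca < O < Na < Be.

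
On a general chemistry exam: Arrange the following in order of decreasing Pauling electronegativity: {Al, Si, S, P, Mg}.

S > P > Si > Al > Mg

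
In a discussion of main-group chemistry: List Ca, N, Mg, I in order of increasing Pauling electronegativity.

N is in period 2, group 15; Mg is in period 3, group 2; Ca is in period 4, group 2; I is in period 5, group 17.
Atoms toward the upper right of the periodic table pull bonding electrons most strongly.
Neither a single period nor a single group — weigh both effects.
Mg > Ca: they share group 2; the group trend gives Mg the larger value.
I > Mg: period and group pull opposite ways; the across-period shift dominates (2.66 vs 1.31).
N > I: the two effects oppose for this pair; the down-group effect wins (3.04 vs 2.66).
For reference (Pauling): N 3.04, Mg 1.31, Ca 1.00, I 2.66.
So from lowest to highest: Ca < Mg < I < N.

Ca, Mg, I, N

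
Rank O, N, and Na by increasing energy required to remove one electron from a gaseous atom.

Na < O < N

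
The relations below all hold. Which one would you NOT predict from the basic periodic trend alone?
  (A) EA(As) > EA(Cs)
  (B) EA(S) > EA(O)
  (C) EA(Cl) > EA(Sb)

(B)

The general trend: electron affinity increases across a period and decreases down a group.
(A) As (period 4, group 15) vs Cs (period 6, group 1): the stated order agrees with the simple trend.
(B) S (period 3, group 16) vs O (period 2, group 16): the stated order contradicts the simple trend.
(C) Cl (period 3, group 17) vs Sb (period 5, group 15): the stated order agrees with the simple trend.
The exception is (B): the compact 2p subshell of O repels the added electron more than S's larger 3p does.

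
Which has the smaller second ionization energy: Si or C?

After 1 electron has been removed, what remains? Si⁺ still has 3 valence electrons; C⁺ still has 3 valence electrons.
All are still removing valence electrons, so compare the +1 ions as you would atoms: IE_2 generally rises across a period (higher Z_eff) and falls down a group (larger shell), subject to the usual subshell exceptions.
Valence configurations: Si⁺ [Ne]3s²3p¹, C⁺ [He]2s²2p¹.
Approximate IE_2 values (kJ/mol): Si 1577, C 2353.
Overall IE_2 order: Si < C.

Si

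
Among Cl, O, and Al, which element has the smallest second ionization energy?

After 1 electron has been removed, what remains? Cl⁺ still has 6 valence electrons; O⁺ still has 5 valence electrons; Al⁺ still has 2 valence electrons.
All are still removing valence electrons, so compare the +1 ions as you would atoms: IE_2 generally rises across a period (higher Z_eff) and falls down a group (larger shell), subject to the usual subshell exceptions.
Valence configurations: Cl⁺ [Ne]3s²3p⁴, O⁺ [He]2s²2p³, Al⁺ [Ne]3s².
The numbers (kJ/mol): Cl 2298, O 3388, Al 1817.
Putting it together, IE_2: Al < Cl < O.

Al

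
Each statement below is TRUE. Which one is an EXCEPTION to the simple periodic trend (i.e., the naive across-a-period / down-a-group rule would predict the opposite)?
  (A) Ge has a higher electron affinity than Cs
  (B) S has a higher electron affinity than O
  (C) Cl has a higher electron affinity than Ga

The general trend: electron affinity increases across a period and decreases down a group.
(A) Ge (period 4, group 14) vs Cs (period 6, group 1): the stated order agrees with the simple trend.
(B) S (period 3, group 16) vs O (period 2, group 16): the stated order contradicts the simple trend.
(C) Cl (period 3, group 17) vs Ga (period 4, group 13): the stated order agrees with the simple trend.
The exception is (B): the compact 2p subshell of O repels the added electron more than S's larger 3p does.

(B)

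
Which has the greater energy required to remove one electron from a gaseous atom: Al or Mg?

Mg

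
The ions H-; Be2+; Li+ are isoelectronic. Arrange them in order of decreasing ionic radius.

All of these have 2 electrons, so size is governed by nuclear charge alone: the more protons, the stronger the pull on the same electron cloud, and the smaller the ion.
Nuclear charges: Be2+ (Z=4), Li+ (Z=3), H- (Z=1).
Largest to smallest: H- > Li+ > Be2+.

H- > Li+ > Be2+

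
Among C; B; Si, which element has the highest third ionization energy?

Consider each +2 ion: C²⁺ still has 2 valence electrons; B²⁺ still has 1 valence electron; Si²⁺ still has 2 valence electrons.
All are still removing valence electrons, so compare the +2 ions as you would atoms: IE_3 generally rises across a period (higher Z_eff) and falls down a group (larger shell), subject to the usual subshell exceptions.
Valence configurations: C²⁺ [He]2s², B²⁺ [He]2s¹, Si²⁺ [Ne]3s².
The numbers (kJ/mol): C 4620, B 3660, Si 3232.
So the third ionization energies run Si < B < C.

C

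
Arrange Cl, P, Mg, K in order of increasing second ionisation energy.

After 1 electron has been removed, what remains? Cl⁺ still has 6 valence electrons; P⁺ still has 4 valence electrons; Mg⁺ still has 1 valence electron; K⁺ is the bare [Ar] core.
Breaking into a closed-shell core is much more expensive than removing a leftover valence electron — K has the largest IE_2 here.
Valence configurations: Cl⁺ [Ne]3s²3p⁴, P⁺ [Ne]3s²3p², Mg⁺ [Ne]3s¹.
The numbers (kJ/mol): Cl 2298, P 1907, Mg 1451, K 3052.
Hence IE_2: Mg < P < Cl < K.

Mg, P, Cl, K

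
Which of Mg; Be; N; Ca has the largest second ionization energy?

N

IE_2 is the cost of taking one more electron from the +1 cation: Mg⁺ still has 1 valence electron; Be⁺ still has 1 valence electron; N⁺ still has 4 valence electrons; Ca⁺ still has 1 valence electron.
All are still removing valence electrons, so compare the +1 ions as you would atoms: IE_2 generally rises across a period (higher Z_eff) and falls down a group (larger shell), subject to the usual subshell exceptions.
Valence configurations: Mg⁺ [Ne]3s¹, Be⁺ [He]2s¹, N⁺ [He]2s²2p², Ca⁺ [Ar]4s¹.
The numbers (kJ/mol): Mg 1451, Be 1757, N 2856, Ca 1145.
Putting it together, IE_2: Ca < Mg < Be < N.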